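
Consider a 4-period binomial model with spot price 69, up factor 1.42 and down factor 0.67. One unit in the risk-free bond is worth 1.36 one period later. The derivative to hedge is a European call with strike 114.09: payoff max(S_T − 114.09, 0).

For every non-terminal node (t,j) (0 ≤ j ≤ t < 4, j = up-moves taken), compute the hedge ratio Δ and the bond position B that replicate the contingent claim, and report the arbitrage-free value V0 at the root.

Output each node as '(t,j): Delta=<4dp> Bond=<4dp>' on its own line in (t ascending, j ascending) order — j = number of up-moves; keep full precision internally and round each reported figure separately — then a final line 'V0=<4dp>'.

(0,0): Delta=0.9149 Bond=-26.9387
(1,0): Delta=0.2413 Bond=-5.4947
(1,1): Delta=0.9425 Bond=-39.3446
(2,0): Delta=0.0000 Bond=0.0000
(2,1): Delta=0.2512 Bond=-8.1226
(2,2): Delta=0.9709 Bond=-57.4552
(3,0): Delta=0.0000 Bond=0.0000
(3,1): Delta=0.0000 Bond=0.0000
(3,2): Delta=0.2615 Bond=-12.0073
(3,3): Delta=1.0000 Bond=-83.8897
V0=36.1887

Risk-neutral probability p* = (R−d)/(u−d) = (1.36−0.67)/(1.42−0.67) = 0.9200.
Terminal values V(4,·): V(4,0)=0.0000, V(4,1)=0.0000, V(4,2)=0.0000, V(4,3)=18.2798, V(4,4)=166.4550
  t=3,j=0: stock 20.7526 → up 29.4688 (V=0.0000), down 13.9043 (V=0.0000). Price 0.0000; hedge Δ=0.0000, bond B=0.0000.
  t=3,j=1: stock 43.9832 → up 62.4562 (V=0.0000), down 29.4688 (V=0.0000). Price 0.0000; hedge Δ=0.0000, bond B=0.0000.
  t=3,j=2: stock 93.2182 → up 132.3698 (V=18.2798), down 62.4562 (V=0.0000). Price 12.3657; hedge Δ=0.2615, bond B=-12.0073.
  t=3,j=3: stock 197.5669 → up 280.5450 (V=166.4550), down 132.3698 (V=18.2798). Price 113.6772; hedge Δ=1.0000, bond B=-83.8897.
  t=2,j=0: stock 30.9741 → up 43.9832 (V=0.0000), down 20.7526 (V=0.0000). Price 0.0000; hedge Δ=0.0000, bond B=0.0000.
  t=2,j=1: stock 65.6466 → up 93.2182 (V=12.3657), down 43.9832 (V=0.0000). Price 8.3651; hedge Δ=0.2512, bond B=-8.1226.
  t=2,j=2: stock 139.1316 → up 197.5669 (V=113.6772), down 93.2182 (V=12.3657). Price 77.6267; hedge Δ=0.9709, bond B=-57.4552.
  t=1,j=0: stock 46.2300 → up 65.6466 (V=8.3651), down 30.9741 (V=0.0000). Price 5.6587; hedge Δ=0.2413, bond B=-5.4947.
  t=1,j=1: stock 97.9800 → up 139.1316 (V=77.6267), down 65.6466 (V=8.3651). Price 53.0042; hedge Δ=0.9425, bond B=-39.3446.
  t=0,j=0: stock 69.0000 → up 97.9800 (V=53.0042), down 46.2300 (V=5.6587). Price 36.1887; hedge Δ=0.9149, bond B=-26.9387.
Check: Δ(0,0)·S0 + B(0,0) = 36.1887 = V0.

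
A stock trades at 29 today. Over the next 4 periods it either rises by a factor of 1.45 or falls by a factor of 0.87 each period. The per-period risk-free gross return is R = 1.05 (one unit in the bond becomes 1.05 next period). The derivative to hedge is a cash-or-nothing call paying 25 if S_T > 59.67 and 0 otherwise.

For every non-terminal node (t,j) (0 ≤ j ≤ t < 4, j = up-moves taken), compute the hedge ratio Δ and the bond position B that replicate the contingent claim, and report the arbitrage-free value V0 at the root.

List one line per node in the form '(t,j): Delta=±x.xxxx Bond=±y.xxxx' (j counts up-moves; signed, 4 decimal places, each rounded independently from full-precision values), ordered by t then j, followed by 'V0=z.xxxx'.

(0,0): Delta=0.2559 Bond=-5.5330
(1,0): Delta=0.1492 Bond=-3.1200
(1,1): Delta=0.3980 Bond=-11.7866
(2,0): Delta=0.0000 Bond=0.0000
(2,1): Delta=0.3482 Bond=-10.5559
(2,2): Delta=0.4643 Bond=-16.4204
(3,0): Delta=0.0000 Bond=0.0000
(3,1): Delta=0.0000 Bond=0.0000
(3,2): Delta=0.8126 Bond=-35.7143
(3,3): Delta=0.0000 Bond=23.8095
V0=1.8867

No-arbitrage ⇒ martingale measure with p* = (R−d)/(u−d) = 0.3103.
Terminal values V(4,·): V(4,0)=0.0000, V(4,1)=0.0000, V(4,2)=0.0000, V(4,3)=25.0000, V(4,4)=25.0000
Node (3,0) S=19.0966: V=(p*·0.0000+(1−p*)·0.0000)/1.05=0.0000; Δ=(0.0000−0.0000)/(27.6901−16.6140)=0.0000; B=V−Δ·S=0.0000
Node (3,1) S=31.8276: V=(p*·0.0000+(1−p*)·0.0000)/1.05=0.0000; Δ=(0.0000−0.0000)/(46.1501−27.6901)=0.0000; B=V−Δ·S=0.0000
Node (3,2) S=53.0461: V=(p*·25.0000+(1−p*)·0.0000)/1.05=7.3892; Δ=(25.0000−0.0000)/(76.9168−46.1501)=0.8126; B=V−Δ·S=-35.7143
Node (3,3) S=88.4101: V=(p*·25.0000+(1−p*)·25.0000)/1.05=23.8095; Δ=(25.0000−25.0000)/(128.1947−76.9168)=0.0000; B=V−Δ·S=23.8095
Node (2,0) S=21.9501: V=(p*·0.0000+(1−p*)·0.0000)/1.05=0.0000; Δ=(0.0000−0.0000)/(31.8276−19.0966)=0.0000; B=V−Δ·S=0.0000
Node (2,1) S=36.5835: V=(p*·7.3892+(1−p*)·0.0000)/1.05=2.1840; Δ=(7.3892−0.0000)/(53.0461−31.8276)=0.3482; B=V−Δ·S=-10.5559
Node (2,2) S=60.9725: V=(p*·23.8095+(1−p*)·7.3892)/1.05=11.8906; Δ=(23.8095−7.3892)/(88.4101−53.0461)=0.4643; B=V−Δ·S=-16.4204
Node (1,0) S=25.2300: V=(p*·2.1840+(1−p*)·0.0000)/1.05=0.6455; Δ=(2.1840−0.0000)/(36.5835−21.9501)=0.1492; B=V−Δ·S=-3.1200
Node (1,1) S=42.0500: V=(p*·11.8906+(1−p*)·2.1840)/1.05=4.9489; Δ=(11.8906−2.1840)/(60.9725−36.5835)=0.3980; B=V−Δ·S=-11.7866
Node (0,0) S=29.0000: V=(p*·4.9489+(1−p*)·0.6455)/1.05=1.8867; Δ=(4.9489−0.6455)/(42.0500−25.2300)=0.2559; B=V−Δ·S=-5.5330
Self-financing check: at every node Δ·S+B equals the discounted successor values.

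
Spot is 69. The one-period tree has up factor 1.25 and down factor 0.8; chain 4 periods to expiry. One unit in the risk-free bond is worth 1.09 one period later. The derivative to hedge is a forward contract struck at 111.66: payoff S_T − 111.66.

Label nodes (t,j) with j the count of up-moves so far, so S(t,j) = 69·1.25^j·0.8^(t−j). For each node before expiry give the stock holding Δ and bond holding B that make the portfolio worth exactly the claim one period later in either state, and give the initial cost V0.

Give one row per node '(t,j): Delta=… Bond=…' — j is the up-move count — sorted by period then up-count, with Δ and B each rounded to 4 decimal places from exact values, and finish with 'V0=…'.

(0,0): Delta=1.0000 Bond=-79.1028
(1,0): Delta=1.0000 Bond=-86.2220
(1,1): Delta=1.0000 Bond=-86.2220
(2,0): Delta=1.0000 Bond=-93.9820
(2,1): Delta=1.0000 Bond=-93.9820
(2,2): Delta=1.0000 Bond=-93.9820
(3,0): Delta=1.0000 Bond=-102.4404
(3,1): Delta=1.0000 Bond=-102.4404
(3,2): Delta=1.0000 Bond=-102.4404
(3,3): Delta=1.0000 Bond=-102.4404
V0=-10.1028

No-arbitrage ⇒ martingale measure with p* = (R−d)/(u−d) = 0.6444.
Terminal payoffs: V(4,0)=-83.3976, V(4,1)=-67.5000, V(4,2)=-42.6600, V(4,3)=-3.8475, V(4,4)=56.7970
(3,0): S=35.3280. Δ = (V_up−V_dn)/(S_up−S_dn) = (-67.5000−-83.3976)/(44.1600−28.2624) = 1.0000. V = [p*·-67.5000 + (1−p*)·-83.3976]/1.09 = -67.1124. B = V − Δ·S = -102.4404.
(3,1): S=55.2000. Δ = (V_up−V_dn)/(S_up−S_dn) = (-42.6600−-67.5000)/(69.0000−44.1600) = 1.0000. V = [p*·-42.6600 + (1−p*)·-67.5000]/1.09 = -47.2404. B = V − Δ·S = -102.4404.
(3,2): S=86.2500. Δ = (V_up−V_dn)/(S_up−S_dn) = (-3.8475−-42.6600)/(107.8125−69.0000) = 1.0000. V = [p*·-3.8475 + (1−p*)·-42.6600]/1.09 = -16.1904. B = V − Δ·S = -102.4404.
(3,3): S=134.7656. Δ = (V_up−V_dn)/(S_up−S_dn) = (56.7970−-3.8475)/(168.4570−107.8125) = 1.0000. V = [p*·56.7970 + (1−p*)·-3.8475]/1.09 = 32.3253. B = V − Δ·S = -102.4404.
(2,0): S=44.1600. Δ = (V_up−V_dn)/(S_up−S_dn) = (-47.2404−-67.1124)/(55.2000−35.3280) = 1.0000. V = [p*·-47.2404 + (1−p*)·-67.1124]/1.09 = -49.8220. B = V − Δ·S = -93.9820.
(2,1): S=69.0000. Δ = (V_up−V_dn)/(S_up−S_dn) = (-16.1904−-47.2404)/(86.2500−55.2000) = 1.0000. V = [p*·-16.1904 + (1−p*)·-47.2404]/1.09 = -24.9820. B = V − Δ·S = -93.9820.
(2,2): S=107.8125. Δ = (V_up−V_dn)/(S_up−S_dn) = (32.3253−-16.1904)/(134.7656−86.2500) = 1.0000. V = [p*·32.3253 + (1−p*)·-16.1904]/1.09 = 13.8305. B = V − Δ·S = -93.9820.
(1,0): S=55.2000. Δ = (V_up−V_dn)/(S_up−S_dn) = (-24.9820−-49.8220)/(69.0000−44.1600) = 1.0000. V = [p*·-24.9820 + (1−p*)·-49.8220]/1.09 = -31.0220. B = V − Δ·S = -86.2220.
(1,1): S=86.2500. Δ = (V_up−V_dn)/(S_up−S_dn) = (13.8305−-24.9820)/(107.8125−69.0000) = 1.0000. V = [p*·13.8305 + (1−p*)·-24.9820]/1.09 = 0.0280. B = V − Δ·S = -86.2220.
(0,0): S=69.0000. Δ = (V_up−V_dn)/(S_up−S_dn) = (0.0280−-31.0220)/(86.2500−55.2000) = 1.0000. V = [p*·0.0280 + (1−p*)·-31.0220]/1.09 = -10.1028. B = V − Δ·S = -79.1028.
Check: Δ(0,0)·S0 + B(0,0) = -10.1028 = V0.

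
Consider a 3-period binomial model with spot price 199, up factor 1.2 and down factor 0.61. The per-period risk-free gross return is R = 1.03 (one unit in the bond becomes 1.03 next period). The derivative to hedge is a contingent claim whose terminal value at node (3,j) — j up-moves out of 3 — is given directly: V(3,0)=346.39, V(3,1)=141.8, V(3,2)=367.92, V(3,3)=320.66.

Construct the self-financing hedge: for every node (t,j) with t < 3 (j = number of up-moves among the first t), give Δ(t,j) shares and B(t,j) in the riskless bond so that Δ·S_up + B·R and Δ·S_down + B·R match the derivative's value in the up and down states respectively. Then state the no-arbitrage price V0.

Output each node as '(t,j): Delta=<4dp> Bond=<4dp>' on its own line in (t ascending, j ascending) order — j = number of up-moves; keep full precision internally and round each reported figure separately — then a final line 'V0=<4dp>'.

(0,0): Delta=0.4161 Bond=201.1383
(1,0): Delta=1.3829 Bond=89.8052
(1,1): Delta=0.2171 Bond=254.6782
(2,0): Delta=-4.6830 Bond=541.6653
(2,1): Delta=2.6310 Bond=-89.3059
(2,2): Delta=-0.2795 Bond=404.6428
V0=283.9365

Risk-neutral probability p* = (R−d)/(u−d) = (1.03−0.61)/(1.2−0.61) = 0.7119.
Payoff layer (t=3): V(3,0)=346.3900, V(3,1)=141.8000, V(3,2)=367.9200, V(3,3)=320.6600
(2,0): S=74.0479. Δ = (V_up−V_dn)/(S_up−S_dn) = (141.8000−346.3900)/(88.8575−45.1692) = -4.6830. V = [p*·141.8000 + (1−p*)·346.3900]/1.03 = 194.9026. B = V − Δ·S = 541.6653.
(2,1): S=145.6680. Δ = (V_up−V_dn)/(S_up−S_dn) = (367.9200−141.8000)/(174.8016−88.8575) = 2.6310. V = [p*·367.9200 + (1−p*)·141.8000]/1.03 = 293.9483. B = V − Δ·S = -89.3059.
(2,2): S=286.5600. Δ = (V_up−V_dn)/(S_up−S_dn) = (320.6600−367.9200)/(343.8720−174.8016) = -0.2795. V = [p*·320.6600 + (1−p*)·367.9200]/1.03 = 324.5411. B = V − Δ·S = 404.6428.
(1,0): S=121.3900. Δ = (V_up−V_dn)/(S_up−S_dn) = (293.9483−194.9026)/(145.6680−74.0479) = 1.3829. V = [p*·293.9483 + (1−p*)·194.9026]/1.03 = 257.6793. B = V − Δ·S = 89.8052.
(1,1): S=238.8000. Δ = (V_up−V_dn)/(S_up−S_dn) = (324.5411−293.9483)/(286.5600−145.6680) = 0.2171. V = [p*·324.5411 + (1−p*)·293.9483]/1.03 = 306.5303. B = V − Δ·S = 254.6782.
(0,0): S=199.0000. Δ = (V_up−V_dn)/(S_up−S_dn) = (306.5303−257.6793)/(238.8000−121.3900) = 0.4161. V = [p*·306.5303 + (1−p*)·257.6793]/1.03 = 283.9365. B = V − Δ·S = 201.1383.
The time-0 hedge costs 283.9365, which is the no-arbitrage price.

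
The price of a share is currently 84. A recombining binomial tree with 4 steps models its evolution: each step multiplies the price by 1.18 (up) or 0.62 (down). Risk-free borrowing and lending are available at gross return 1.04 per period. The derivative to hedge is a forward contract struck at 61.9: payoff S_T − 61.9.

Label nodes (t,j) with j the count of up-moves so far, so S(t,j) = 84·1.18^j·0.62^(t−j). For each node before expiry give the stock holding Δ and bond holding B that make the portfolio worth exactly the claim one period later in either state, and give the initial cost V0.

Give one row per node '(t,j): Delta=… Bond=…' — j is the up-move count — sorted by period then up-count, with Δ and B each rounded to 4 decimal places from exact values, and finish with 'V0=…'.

(0,0): Delta=1.0000 Bond=-52.9124
(1,0): Delta=1.0000 Bond=-55.0289
(1,1): Delta=1.0000 Bond=-55.0289
(2,0): Delta=1.0000 Bond=-57.2300
(2,1): Delta=1.0000 Bond=-57.2300
(2,2): Delta=1.0000 Bond=-57.2300
(3,0): Delta=1.0000 Bond=-59.5192
(3,1): Delta=1.0000 Bond=-59.5192
(3,2): Delta=1.0000 Bond=-59.5192
(3,3): Delta=1.0000 Bond=-59.5192
V0=31.0876

No-arbitrage ⇒ martingale measure with p* = (R−d)/(u−d) = 0.7500.
At expiry t=4: V(4,0)=-49.4879, V(4,1)=-38.2769, V(4,2)=-16.9400, V(4,3)=23.6691, V(4,4)=100.9573
  t=3,j=0: stock 20.0196 → up 23.6231 (V=-38.2769), down 12.4121 (V=-49.4879). Price -39.4997; hedge Δ=1.0000, bond B=-59.5192.
  t=3,j=1: stock 38.1017 → up 44.9600 (V=-16.9400), down 23.6231 (V=-38.2769). Price -21.4175; hedge Δ=1.0000, bond B=-59.5192.
  t=3,j=2: stock 72.5162 → up 85.5691 (V=23.6691), down 44.9600 (V=-16.9400). Price 12.9970; hedge Δ=1.0000, bond B=-59.5192.
  t=3,j=3: stock 138.0147 → up 162.8573 (V=100.9573), down 85.5691 (V=23.6691). Price 78.4955; hedge Δ=1.0000, bond B=-59.5192.
  t=2,j=0: stock 32.2896 → up 38.1017 (V=-21.4175), down 20.0196 (V=-39.4997). Price -24.9404; hedge Δ=1.0000, bond B=-57.2300.
  t=2,j=1: stock 61.4544 → up 72.5162 (V=12.9970), down 38.1017 (V=-21.4175). Price 4.2244; hedge Δ=1.0000, bond B=-57.2300.
  t=2,j=2: stock 116.9616 → up 138.0147 (V=78.4955), down 72.5162 (V=12.9970). Price 59.7316; hedge Δ=1.0000, bond B=-57.2300.
  t=1,j=0: stock 52.0800 → up 61.4544 (V=4.2244), down 32.2896 (V=-24.9404). Price -2.9489; hedge Δ=1.0000, bond B=-55.0289.
  t=1,j=1: stock 99.1200 → up 116.9616 (V=59.7316), down 61.4544 (V=4.2244). Price 44.0911; hedge Δ=1.0000, bond B=-55.0289.
  t=0,j=0: stock 84.0000 → up 99.1200 (V=44.0911), down 52.0800 (V=-2.9489). Price 31.0876; hedge Δ=1.0000, bond B=-52.9124.
The time-0 hedge costs 31.0876, which is the no-arbitrage price.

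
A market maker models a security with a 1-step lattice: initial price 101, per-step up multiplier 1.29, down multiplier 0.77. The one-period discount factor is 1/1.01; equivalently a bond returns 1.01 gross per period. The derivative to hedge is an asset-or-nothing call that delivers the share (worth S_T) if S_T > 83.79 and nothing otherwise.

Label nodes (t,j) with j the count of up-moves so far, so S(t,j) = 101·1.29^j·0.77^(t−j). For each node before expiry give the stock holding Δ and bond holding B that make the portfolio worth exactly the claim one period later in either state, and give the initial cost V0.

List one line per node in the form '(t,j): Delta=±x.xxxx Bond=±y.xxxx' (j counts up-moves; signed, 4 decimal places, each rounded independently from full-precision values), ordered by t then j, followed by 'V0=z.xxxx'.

(0,0): Delta=2.4808 Bond=-191.0192
V0=59.5385

Under the risk-neutral measure, an up-move has probability p* = (R−d)/(u−d) = 0.4615 and values discount at R = 1.01.
At expiry t=1: V(1,0)=0.0000, V(1,1)=130.2900
(0,0): S=101.0000. Δ = (V_up−V_dn)/(S_up−S_dn) = (130.2900−0.0000)/(130.2900−77.7700) = 2.4808. V = [p*·130.2900 + (1−p*)·0.0000]/1.01 = 59.5385. B = V − Δ·S = -191.0192.
Each (Δ,B) replicates both successor values, so the strategy is self-financing and V0 is arbitrage-free.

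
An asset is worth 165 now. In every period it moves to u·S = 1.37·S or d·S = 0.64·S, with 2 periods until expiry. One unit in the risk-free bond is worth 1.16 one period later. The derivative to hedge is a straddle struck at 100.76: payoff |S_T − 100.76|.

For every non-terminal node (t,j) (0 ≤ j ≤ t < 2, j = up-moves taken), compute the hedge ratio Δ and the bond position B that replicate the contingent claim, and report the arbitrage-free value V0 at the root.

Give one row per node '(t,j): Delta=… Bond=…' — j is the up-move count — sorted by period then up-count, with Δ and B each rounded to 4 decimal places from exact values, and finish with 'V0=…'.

The replicating-portfolio and risk-neutral prices coincide; use p* = (1.16−0.64)/(1.37−0.64) = 0.7123 for the latter.
Terminal values V(2,·): V(2,0)=33.1760, V(2,1)=43.9120, V(2,2)=208.9285
  t=1,j=0: stock 105.6000 → up 144.6720 (V=43.9120), down 67.5840 (V=33.1760). Price 35.1927; hedge Δ=0.1393, bond B=20.4859.
  t=1,j=1: stock 226.0500 → up 309.6885 (V=208.9285), down 144.6720 (V=43.9120). Price 139.1879; hedge Δ=1.0000, bond B=-86.8621.
  t=0,j=0: stock 165.0000 → up 226.0500 (V=139.1879), down 105.6000 (V=35.1927). Price 94.1996; hedge Δ=0.8634, bond B=-48.2596.
Check: Δ(0,0)·S0 + B(0,0) = 94.1996 = V0.

(0,0): Delta=0.8634 Bond=-48.2596
(1,0): Delta=0.1393 Bond=20.4859
(1,1): Delta=1.0000 Bond=-86.8621
V0=94.1996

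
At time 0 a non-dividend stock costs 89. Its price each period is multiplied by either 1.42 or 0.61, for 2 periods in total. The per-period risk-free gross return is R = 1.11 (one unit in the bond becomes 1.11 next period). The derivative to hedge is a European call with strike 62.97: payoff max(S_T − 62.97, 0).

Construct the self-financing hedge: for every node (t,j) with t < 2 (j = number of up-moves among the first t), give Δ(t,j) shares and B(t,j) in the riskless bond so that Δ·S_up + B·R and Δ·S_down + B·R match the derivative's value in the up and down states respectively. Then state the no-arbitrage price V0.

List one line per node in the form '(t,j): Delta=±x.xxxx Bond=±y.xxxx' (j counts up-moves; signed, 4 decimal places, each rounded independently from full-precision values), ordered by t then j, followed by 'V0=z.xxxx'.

(0,0): Delta=0.8572 Bond=-34.8515
(1,0): Delta=0.3211 Bond=-9.5810
(1,1): Delta=1.0000 Bond=-56.7297
V0=41.4411

No-arbitrage ⇒ martingale measure with p* = (R−d)/(u−d) = 0.6173.
Terminal payoffs: V(2,0)=0.0000, V(2,1)=14.1218, V(2,2)=116.4896
Node (1,0) S=54.2900: V=(p*·14.1218+(1−p*)·0.0000)/1.11=7.8533; Δ=(14.1218−0.0000)/(77.0918−33.1169)=0.3211; B=V−Δ·S=-9.5810
Node (1,1) S=126.3800: V=(p*·116.4896+(1−p*)·14.1218)/1.11=69.6503; Δ=(116.4896−14.1218)/(179.4596−77.0918)=1.0000; B=V−Δ·S=-56.7297
Node (0,0) S=89.0000: V=(p*·69.6503+(1−p*)·7.8533)/1.11=41.4411; Δ=(69.6503−7.8533)/(126.3800−54.2900)=0.8572; B=V−Δ·S=-34.8515
Each (Δ,B) replicates both successor values, so the strategy is self-financing and V0 is arbitrage-free.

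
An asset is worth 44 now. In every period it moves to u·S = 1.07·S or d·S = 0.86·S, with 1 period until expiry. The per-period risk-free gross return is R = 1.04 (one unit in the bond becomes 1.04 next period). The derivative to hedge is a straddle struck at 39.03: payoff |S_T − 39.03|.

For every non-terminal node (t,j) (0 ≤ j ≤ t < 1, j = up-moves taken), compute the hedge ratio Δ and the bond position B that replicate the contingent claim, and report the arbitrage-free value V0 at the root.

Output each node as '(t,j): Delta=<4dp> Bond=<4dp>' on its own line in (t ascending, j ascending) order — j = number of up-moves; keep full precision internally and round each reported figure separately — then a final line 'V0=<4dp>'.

The replicating-portfolio and risk-neutral prices coincide; use p* = (1.04−0.86)/(1.07−0.86) = 0.8571 for the latter.
Terminal payoffs: V(1,0)=1.1900, V(1,1)=8.0500
  t=0,j=0: stock 44.0000 → up 47.0800 (V=8.0500), down 37.8400 (V=1.1900). Price 6.7981; hedge Δ=0.7424, bond B=-25.8686.
The time-0 hedge costs 6.7981, which is the no-arbitrage price.

(0,0): Delta=0.7424 Bond=-25.8686
V0=6.7981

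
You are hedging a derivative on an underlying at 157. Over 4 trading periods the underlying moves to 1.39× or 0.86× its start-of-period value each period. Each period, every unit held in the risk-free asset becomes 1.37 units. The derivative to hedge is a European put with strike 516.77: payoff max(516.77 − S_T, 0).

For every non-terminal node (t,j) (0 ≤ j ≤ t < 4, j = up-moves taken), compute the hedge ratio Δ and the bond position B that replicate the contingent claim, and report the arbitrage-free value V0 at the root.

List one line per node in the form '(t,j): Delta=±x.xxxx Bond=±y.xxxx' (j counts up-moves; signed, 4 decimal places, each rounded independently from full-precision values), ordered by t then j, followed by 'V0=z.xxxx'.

(0,0): Delta=-0.7114 Bond=118.2480
(1,0): Delta=-1.0000 Bond=200.9720
(1,1): Delta=-0.7044 Bond=160.4714
(2,0): Delta=-1.0000 Bond=275.3317
(2,1): Delta=-1.0000 Bond=275.3317
(2,2): Delta=-0.6972 Bond=217.6699
(3,0): Delta=-1.0000 Bond=377.2044
(3,1): Delta=-1.0000 Bond=377.2044
(3,2): Delta=-1.0000 Bond=377.2044
(3,3): Delta=-0.6898 Bond=295.1098
V0=6.5646

Under the risk-neutral measure, an up-move has probability p* = (R−d)/(u−d) = 0.9623 and values discount at R = 1.37.
Payoff layer (t=4): V(4,0)=430.8897, V(4,1)=377.9635, V(4,2)=292.4200, V(4,3)=154.1577, V(4,4)=0.0000
Node (3,0) S=99.8608: V=(p*·377.9635+(1−p*)·430.8897)/1.37=277.3436; Δ=(377.9635−430.8897)/(138.8065−85.8803)=-1.0000; B=V−Δ·S=377.2044
Node (3,1) S=161.4029: V=(p*·292.4200+(1−p*)·377.9635)/1.37=215.8015; Δ=(292.4200−377.9635)/(224.3500−138.8065)=-1.0000; B=V−Δ·S=377.2044
Node (3,2) S=260.8721: V=(p*·154.1577+(1−p*)·292.4200)/1.37=116.3322; Δ=(154.1577−292.4200)/(362.6123−224.3500)=-1.0000; B=V−Δ·S=377.2044
Node (3,3) S=421.6422: V=(p*·0.0000+(1−p*)·154.1577)/1.37=4.2462; Δ=(0.0000−154.1577)/(586.0826−362.6123)=-0.6898; B=V−Δ·S=295.1098
Node (2,0) S=116.1172: V=(p*·215.8015+(1−p*)·277.3436)/1.37=159.2145; Δ=(215.8015−277.3436)/(161.4029−99.8608)=-1.0000; B=V−Δ·S=275.3317
Node (2,1) S=187.6778: V=(p*·116.3322+(1−p*)·215.8015)/1.37=87.6539; Δ=(116.3322−215.8015)/(260.8721−161.4029)=-1.0000; B=V−Δ·S=275.3317
Node (2,2) S=303.3397: V=(p*·4.2462+(1−p*)·116.3322)/1.37=6.1867; Δ=(4.2462−116.3322)/(421.6422−260.8721)=-0.6972; B=V−Δ·S=217.6699
Node (1,0) S=135.0200: V=(p*·87.6539+(1−p*)·159.2145)/1.37=65.9520; Δ=(87.6539−159.2145)/(187.6778−116.1172)=-1.0000; B=V−Δ·S=200.9720
Node (1,1) S=218.2300: V=(p*·6.1867+(1−p*)·87.6539)/1.37=6.7598; Δ=(6.1867−87.6539)/(303.3397−187.6778)=-0.7044; B=V−Δ·S=160.4714
Node (0,0) S=157.0000: V=(p*·6.7598+(1−p*)·65.9520)/1.37=6.5646; Δ=(6.7598−65.9520)/(218.2300−135.0200)=-0.7114; B=V−Δ·S=118.2480
Check: Δ(0,0)·S0 + B(0,0) = 6.5646 = V0.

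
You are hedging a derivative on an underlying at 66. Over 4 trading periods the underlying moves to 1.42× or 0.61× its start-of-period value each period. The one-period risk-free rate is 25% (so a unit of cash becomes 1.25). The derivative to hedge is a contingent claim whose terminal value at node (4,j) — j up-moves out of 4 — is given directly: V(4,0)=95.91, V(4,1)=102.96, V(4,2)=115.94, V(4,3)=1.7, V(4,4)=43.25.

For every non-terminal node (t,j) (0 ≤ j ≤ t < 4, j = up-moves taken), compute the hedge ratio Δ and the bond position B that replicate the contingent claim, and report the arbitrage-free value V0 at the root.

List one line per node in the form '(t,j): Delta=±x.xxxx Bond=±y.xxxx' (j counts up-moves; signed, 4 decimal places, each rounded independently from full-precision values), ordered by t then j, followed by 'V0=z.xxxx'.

(0,0): Delta=-0.2202 Bond=30.8679
(1,0): Delta=-1.3091 Bond=82.4252
(1,1): Delta=-0.0959 Bond=26.9398
(2,0): Delta=0.4720 Bond=59.2912
(2,1): Delta=-1.5123 Bond=114.6500
(2,2): Delta=0.0657 Bond=12.1657
(3,0): Delta=0.5810 Bond=72.4806
(3,1): Delta=0.4595 Bond=74.5480
(3,2): Delta=-1.7373 Bond=161.5781
(3,3): Delta=0.2714 Bond=-23.6726
V0=16.3366

The replicating-portfolio and risk-neutral prices coincide; use p* = (1.25−0.61)/(1.42−0.61) = 0.7901 for the latter.
Terminal payoffs: V(4,0)=95.9100, V(4,1)=102.9600, V(4,2)=115.9400, V(4,3)=1.7000, V(4,4)=43.2500
  t=3,j=0: stock 14.9807 → up 21.2727 (V=102.9600), down 9.1383 (V=95.9100). Price 81.1843; hedge Δ=0.5810, bond B=72.4806.
  t=3,j=1: stock 34.8732 → up 49.5200 (V=115.9400), down 21.2727 (V=102.9600). Price 90.5726; hedge Δ=0.4595, bond B=74.5480.
  t=3,j=2: stock 81.1803 → up 115.2760 (V=1.7000), down 49.5200 (V=115.9400). Price 20.5410; hedge Δ=-1.7373, bond B=161.5781.
  t=3,j=3: stock 188.9770 → up 268.3474 (V=43.2500), down 115.2760 (V=1.7000). Price 27.6237; hedge Δ=0.2714, bond B=-23.6726.
  t=2,j=0: stock 24.5586 → up 34.8732 (V=90.5726), down 14.9807 (V=81.1843). Price 70.8818; hedge Δ=0.4720, bond B=59.2912.
  t=2,j=1: stock 57.1692 → up 81.1803 (V=20.5410), down 34.8732 (V=90.5726). Price 28.1912; hedge Δ=-1.5123, bond B=114.6500.
  t=2,j=2: stock 133.0824 → up 188.9770 (V=27.6237), down 81.1803 (V=20.5410). Price 20.9098; hedge Δ=0.0657, bond B=12.1657.
  t=1,j=0: stock 40.2600 → up 57.1692 (V=28.1912), down 24.5586 (V=70.8818). Price 29.7208; hedge Δ=-1.3091, bond B=82.4252.
  t=1,j=1: stock 93.7200 → up 133.0824 (V=20.9098), down 57.1692 (V=28.1912). Price 17.9504; hedge Δ=-0.0959, bond B=26.9398.
  t=0,j=0: stock 66.0000 → up 93.7200 (V=17.9504), down 40.2600 (V=29.7208). Price 16.3366; hedge Δ=-0.2202, bond B=30.8679.
Check: Δ(0,0)·S0 + B(0,0) = 16.3366 = V0.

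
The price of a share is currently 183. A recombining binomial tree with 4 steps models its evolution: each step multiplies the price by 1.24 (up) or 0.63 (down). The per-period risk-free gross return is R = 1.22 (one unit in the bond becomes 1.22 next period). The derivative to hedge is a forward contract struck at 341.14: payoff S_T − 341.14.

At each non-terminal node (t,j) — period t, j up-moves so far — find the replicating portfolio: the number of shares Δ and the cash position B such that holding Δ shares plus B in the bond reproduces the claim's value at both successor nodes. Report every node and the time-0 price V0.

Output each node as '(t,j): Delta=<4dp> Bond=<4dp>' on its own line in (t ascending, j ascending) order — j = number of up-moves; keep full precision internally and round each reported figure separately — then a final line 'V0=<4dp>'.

No-arbitrage ⇒ martingale measure with p* = (R−d)/(u−d) = 0.9672.
Payoff layer (t=4): V(4,0)=-312.3121, V(4,1)=-284.3993, V(4,2)=-229.4600, V(4,3)=-121.3253, V(4,4)=91.5111
Node (3,0) S=45.7586: V=(p*·-284.3993+(1−p*)·-312.3121)/1.22=-233.8643; Δ=(-284.3993−-312.3121)/(56.7407−28.8279)=1.0000; B=V−Δ·S=-279.6230
Node (3,1) S=90.0645: V=(p*·-229.4600+(1−p*)·-284.3993)/1.22=-189.5584; Δ=(-229.4600−-284.3993)/(111.6800−56.7407)=1.0000; B=V−Δ·S=-279.6230
Node (3,2) S=177.2699: V=(p*·-121.3253+(1−p*)·-229.4600)/1.22=-102.3530; Δ=(-121.3253−-229.4600)/(219.8147−111.6800)=1.0000; B=V−Δ·S=-279.6230
Node (3,3) S=348.9122: V=(p*·91.5111+(1−p*)·-121.3253)/1.22=69.2892; Δ=(91.5111−-121.3253)/(432.6511−219.8147)=1.0000; B=V−Δ·S=-279.6230
Node (2,0) S=72.6327: V=(p*·-189.5584+(1−p*)·-233.8643)/1.22=-156.5664; Δ=(-189.5584−-233.8643)/(90.0645−45.7586)=1.0000; B=V−Δ·S=-229.1991
Node (2,1) S=142.9596: V=(p*·-102.3530+(1−p*)·-189.5584)/1.22=-86.2395; Δ=(-102.3530−-189.5584)/(177.2699−90.0645)=1.0000; B=V−Δ·S=-229.1991
Node (2,2) S=281.3808: V=(p*·69.2892+(1−p*)·-102.3530)/1.22=52.1817; Δ=(69.2892−-102.3530)/(348.9122−177.2699)=1.0000; B=V−Δ·S=-229.1991
Node (1,0) S=115.2900: V=(p*·-86.2395+(1−p*)·-156.5664)/1.22=-72.5781; Δ=(-86.2395−-156.5664)/(142.9596−72.6327)=1.0000; B=V−Δ·S=-187.8681
Node (1,1) S=226.9200: V=(p*·52.1817+(1−p*)·-86.2395)/1.22=39.0519; Δ=(52.1817−-86.2395)/(281.3808−142.9596)=1.0000; B=V−Δ·S=-187.8681
Node (0,0) S=183.0000: V=(p*·39.0519+(1−p*)·-72.5781)/1.22=29.0097; Δ=(39.0519−-72.5781)/(226.9200−115.2900)=1.0000; B=V−Δ·S=-153.9903
Check: Δ(0,0)·S0 + B(0,0) = 29.0097 = V0.

(0,0): Delta=1.0000 Bond=-153.9903
(1,0): Delta=1.0000 Bond=-187.8681
(1,1): Delta=1.0000 Bond=-187.8681
(2,0): Delta=1.0000 Bond=-229.1991
(2,1): Delta=1.0000 Bond=-229.1991
(2,2): Delta=1.0000 Bond=-229.1991
(3,0): Delta=1.0000 Bond=-279.6230
(3,1): Delta=1.0000 Bond=-279.6230
(3,2): Delta=1.0000 Bond=-279.6230
(3,3): Delta=1.0000 Bond=-279.6230
V0=29.0097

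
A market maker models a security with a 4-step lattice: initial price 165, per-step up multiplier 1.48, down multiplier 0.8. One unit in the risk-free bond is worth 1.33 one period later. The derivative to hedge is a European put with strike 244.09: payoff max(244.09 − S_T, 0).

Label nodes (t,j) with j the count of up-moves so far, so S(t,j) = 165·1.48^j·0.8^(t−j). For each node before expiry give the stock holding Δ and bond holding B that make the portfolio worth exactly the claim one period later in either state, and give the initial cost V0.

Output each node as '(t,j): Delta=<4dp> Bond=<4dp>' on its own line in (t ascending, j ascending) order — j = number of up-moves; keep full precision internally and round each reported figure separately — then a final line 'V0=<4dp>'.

(0,0): Delta=-0.0676 Bond=13.2876
(1,0): Delta=-0.2967 Bond=47.9087
(1,1): Delta=-0.0326 Bond=9.1151
(2,0): Delta=-1.0000 Bond=137.9897
(2,1): Delta=-0.1891 Bond=42.6985
(2,2): Delta=-0.0086 Bond=3.4697
(3,0): Delta=-1.0000 Bond=183.5263
(3,1): Delta=-1.0000 Bond=183.5263
(3,2): Delta=-0.0650 Bond=20.9199
(3,3): Delta=0.0000 Bond=0.0000
V0=2.1315

The replicating-portfolio and risk-neutral prices coincide; use p* = (1.33−0.8)/(1.48−0.8) = 0.7794 for the latter.
Payoff layer (t=4): V(4,0)=176.5060, V(4,1)=119.0596, V(4,2)=12.7838, V(4,3)=0.0000, V(4,4)=0.0000
  t=3,j=0: stock 84.4800 → up 125.0304 (V=119.0596), down 67.5840 (V=176.5060). Price 99.0463; hedge Δ=-1.0000, bond B=183.5263.
  t=3,j=1: stock 156.2880 → up 231.3062 (V=12.7838), down 125.0304 (V=119.0596). Price 27.2383; hedge Δ=-1.0000, bond B=183.5263.
  t=3,j=2: stock 289.1328 → up 427.9165 (V=0.0000), down 231.3062 (V=12.7838). Price 2.1203; hedge Δ=-0.0650, bond B=20.9199.
  t=3,j=3: stock 534.8957 → up 791.6456 (V=0.0000), down 427.9165 (V=0.0000). Price 0.0000; hedge Δ=0.0000, bond B=0.0000.
  t=2,j=0: stock 105.6000 → up 156.2880 (V=27.2383), down 84.4800 (V=99.0463). Price 32.3897; hedge Δ=-1.0000, bond B=137.9897.
  t=2,j=1: stock 195.3600 → up 289.1328 (V=2.1203), down 156.2880 (V=27.2383). Price 5.7602; hedge Δ=-0.1891, bond B=42.6985.
  t=2,j=2: stock 361.4160 → up 534.8957 (V=0.0000), down 289.1328 (V=2.1203). Price 0.3517; hedge Δ=-0.0086, bond B=3.4697.
  t=1,j=0: stock 132.0000 → up 195.3600 (V=5.7602), down 105.6000 (V=32.3897). Price 8.7476; hedge Δ=-0.2967, bond B=47.9087.
  t=1,j=1: stock 244.2000 → up 361.4160 (V=0.3517), down 195.3600 (V=5.7602). Price 1.1614; hedge Δ=-0.0326, bond B=9.1151.
  t=0,j=0: stock 165.0000 → up 244.2000 (V=1.1614), down 132.0000 (V=8.7476). Price 2.1315; hedge Δ=-0.0676, bond B=13.2876.
Each (Δ,B) replicates both successor values, so the strategy is self-financing and V0 is arbitrage-free.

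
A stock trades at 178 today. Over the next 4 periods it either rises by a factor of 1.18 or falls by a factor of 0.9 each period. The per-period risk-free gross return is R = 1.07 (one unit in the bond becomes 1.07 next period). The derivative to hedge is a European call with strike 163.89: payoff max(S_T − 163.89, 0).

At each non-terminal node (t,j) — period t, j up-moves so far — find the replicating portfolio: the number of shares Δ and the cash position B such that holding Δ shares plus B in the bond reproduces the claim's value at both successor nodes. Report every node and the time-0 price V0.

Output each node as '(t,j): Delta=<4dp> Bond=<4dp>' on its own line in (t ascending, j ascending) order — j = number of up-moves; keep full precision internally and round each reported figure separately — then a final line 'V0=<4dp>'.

Since d<R<u, set p* = (R−d)/(u−d) = 0.6071; price each node as the discounted p*-expectation of its children.
At expiry t=4: V(4,0)=0.0000, V(4,1)=0.0000, V(4,2)=36.8662, V(4,3)=99.3237, V(4,4)=181.2124
(3,0): S=129.7620. Δ = (V_up−V_dn)/(S_up−S_dn) = (0.0000−0.0000)/(153.1192−116.7858) = 0.0000. V = [p*·0.0000 + (1−p*)·0.0000]/1.07 = 0.0000. B = V − Δ·S = 0.0000.
(3,1): S=170.1324. Δ = (V_up−V_dn)/(S_up−S_dn) = (36.8662−0.0000)/(200.7562−153.1192) = 0.7739. V = [p*·36.8662 + (1−p*)·0.0000]/1.07 = 20.9188. B = V − Δ·S = -110.7464.
(3,2): S=223.0625. Δ = (V_up−V_dn)/(S_up−S_dn) = (99.3237−36.8662)/(263.2137−200.7562) = 1.0000. V = [p*·99.3237 + (1−p*)·36.8662]/1.07 = 69.8943. B = V − Δ·S = -153.1682.
(3,3): S=292.4597. Δ = (V_up−V_dn)/(S_up−S_dn) = (181.2124−99.3237)/(345.1024−263.2137) = 1.0000. V = [p*·181.2124 + (1−p*)·99.3237]/1.07 = 139.2915. B = V − Δ·S = -153.1682.
(2,0): S=144.1800. Δ = (V_up−V_dn)/(S_up−S_dn) = (20.9188−0.0000)/(170.1324−129.7620) = 0.5182. V = [p*·20.9188 + (1−p*)·0.0000]/1.07 = 11.8698. B = V − Δ·S = -62.8401.
(2,1): S=189.0360. Δ = (V_up−V_dn)/(S_up−S_dn) = (69.8943−20.9188)/(223.0625−170.1324) = 0.9253. V = [p*·69.8943 + (1−p*)·20.9188]/1.07 = 47.3401. B = V − Δ·S = -127.5724.
(2,2): S=247.8472. Δ = (V_up−V_dn)/(S_up−S_dn) = (139.2915−69.8943)/(292.4597−223.0625) = 1.0000. V = [p*·139.2915 + (1−p*)·69.8943]/1.07 = 104.6993. B = V − Δ·S = -143.1479.
(1,0): S=160.2000. Δ = (V_up−V_dn)/(S_up−S_dn) = (47.3401−11.8698)/(189.0360−144.1800) = 0.7908. V = [p*·47.3401 + (1−p*)·11.8698]/1.07 = 31.2199. B = V − Δ·S = -95.4597.
(1,1): S=210.0400. Δ = (V_up−V_dn)/(S_up−S_dn) = (104.6993−47.3401)/(247.8472−189.0360) = 0.9753. V = [p*·104.6993 + (1−p*)·47.3401]/1.07 = 76.7900. B = V − Δ·S = -128.0644.
(0,0): S=178.0000. Δ = (V_up−V_dn)/(S_up−S_dn) = (76.7900−31.2199)/(210.0400−160.2000) = 0.9143. V = [p*·76.7900 + (1−p*)·31.2199]/1.07 = 55.0350. B = V − Δ·S = -107.7153.
Each (Δ,B) replicates both successor values, so the strategy is self-financing and V0 is arbitrage-free.

(0,0): Delta=0.9143 Bond=-107.7153
(1,0): Delta=0.7908 Bond=-95.4597
(1,1): Delta=0.9753 Bond=-128.0644
(2,0): Delta=0.5182 Bond=-62.8401
(2,1): Delta=0.9253 Bond=-127.5724
(2,2): Delta=1.0000 Bond=-143.1479
(3,0): Delta=0.0000 Bond=0.0000
(3,1): Delta=0.7739 Bond=-110.7464
(3,2): Delta=1.0000 Bond=-153.1682
(3,3): Delta=1.0000 Bond=-153.1682
V0=55.0350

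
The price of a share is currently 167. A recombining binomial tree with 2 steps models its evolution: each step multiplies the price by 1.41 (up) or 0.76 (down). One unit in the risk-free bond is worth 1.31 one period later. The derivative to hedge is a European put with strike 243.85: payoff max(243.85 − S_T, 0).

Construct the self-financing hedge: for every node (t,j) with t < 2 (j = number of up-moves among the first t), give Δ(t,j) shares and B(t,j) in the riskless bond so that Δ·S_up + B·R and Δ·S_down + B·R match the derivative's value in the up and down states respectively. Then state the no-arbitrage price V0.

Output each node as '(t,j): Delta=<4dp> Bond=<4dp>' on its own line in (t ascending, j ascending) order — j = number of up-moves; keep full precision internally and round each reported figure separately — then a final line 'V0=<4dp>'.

Under the risk-neutral measure, an up-move has probability p* = (R−d)/(u−d) = 0.8462 and values discount at R = 1.31.
Payoff layer (t=2): V(2,0)=147.3908, V(2,1)=64.8928, V(2,2)=0.0000
  t=1,j=0: stock 126.9200 → up 178.9572 (V=64.8928), down 96.4592 (V=147.3908). Price 59.2250; hedge Δ=-1.0000, bond B=186.1450.
  t=1,j=1: stock 235.4700 → up 332.0127 (V=0.0000), down 178.9572 (V=64.8928). Price 7.6210; hedge Δ=-0.4240, bond B=107.4561.
  t=0,j=0: stock 167.0000 → up 235.4700 (V=7.6210), down 126.9200 (V=59.2250). Price 11.8779; hedge Δ=-0.4754, bond B=91.2688.
Each (Δ,B) replicates both successor values, so the strategy is self-financing and V0 is arbitrage-free.

(0,0): Delta=-0.4754 Bond=91.2688
(1,0): Delta=-1.0000 Bond=186.1450
(1,1): Delta=-0.4240 Bond=107.4561
V0=11.8779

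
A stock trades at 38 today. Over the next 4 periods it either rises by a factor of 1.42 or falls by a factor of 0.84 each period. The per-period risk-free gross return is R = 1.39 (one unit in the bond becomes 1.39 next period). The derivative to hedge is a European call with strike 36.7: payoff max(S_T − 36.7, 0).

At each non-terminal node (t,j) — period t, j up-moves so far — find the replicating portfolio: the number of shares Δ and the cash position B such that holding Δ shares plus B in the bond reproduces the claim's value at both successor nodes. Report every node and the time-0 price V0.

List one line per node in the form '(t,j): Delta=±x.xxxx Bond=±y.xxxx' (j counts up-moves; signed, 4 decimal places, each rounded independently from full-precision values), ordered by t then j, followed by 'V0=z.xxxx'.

(0,0): Delta=0.9994 Bond=-9.8063
(1,0): Delta=0.9861 Bond=-13.2069
(1,1): Delta=0.9998 Bond=-13.6539
(2,0): Delta=0.7618 Bond=-12.3435
(2,1): Delta=0.9933 Bond=-18.6857
(2,2): Delta=1.0000 Bond=-18.9949
(3,0): Delta=0.0000 Bond=0.0000
(3,1): Delta=0.7864 Bond=-18.0934
(3,2): Delta=1.0000 Bond=-26.4029
(3,3): Delta=1.0000 Bond=-26.4029
V0=28.1695

Risk-neutral probability p* = (R−d)/(u−d) = (1.39−0.84)/(1.42−0.84) = 0.9483.
Payoff layer (t=4): V(4,0)=0.0000, V(4,1)=0.0000, V(4,2)=17.3653, V(4,3)=54.6962, V(4,4)=117.8030
  t=3,j=0: stock 22.5228 → up 31.9823 (V=0.0000), down 18.9191 (V=0.0000). Price 0.0000; hedge Δ=0.0000, bond B=0.0000.
  t=3,j=1: stock 38.0742 → up 54.0653 (V=17.3653), down 31.9823 (V=0.0000). Price 11.8469; hedge Δ=0.7864, bond B=-18.0934.
  t=3,j=2: stock 64.3635 → up 91.3962 (V=54.6962), down 54.0653 (V=17.3653). Price 37.9606; hedge Δ=1.0000, bond B=-26.4029.
  t=3,j=3: stock 108.8049 → up 154.5030 (V=117.8030), down 91.3962 (V=54.6962). Price 82.4021; hedge Δ=1.0000, bond B=-26.4029.
  t=2,j=0: stock 26.8128 → up 38.0742 (V=11.8469), down 22.5228 (V=0.0000). Price 8.0821; hedge Δ=0.7618, bond B=-12.3435.
  t=2,j=1: stock 45.3264 → up 64.3635 (V=37.9606), down 38.0742 (V=11.8469). Price 26.3381; hedge Δ=0.9933, bond B=-18.6857.
  t=2,j=2: stock 76.6232 → up 108.8049 (V=82.4021), down 64.3635 (V=37.9606). Price 57.6283; hedge Δ=1.0000, bond B=-18.9949.
  t=1,j=0: stock 31.9200 → up 45.3264 (V=26.3381), down 26.8128 (V=8.0821). Price 18.2689; hedge Δ=0.9861, bond B=-13.2069.
  t=1,j=1: stock 53.9600 → up 76.6232 (V=57.6283), down 45.3264 (V=26.3381). Price 40.2949; hedge Δ=0.9998, bond B=-13.6539.
  t=0,j=0: stock 38.0000 → up 53.9600 (V=40.2949), down 31.9200 (V=18.2689). Price 28.1695; hedge Δ=0.9994, bond B=-9.8063.
Self-financing check: at every node Δ·S+B equals the discounted successor values.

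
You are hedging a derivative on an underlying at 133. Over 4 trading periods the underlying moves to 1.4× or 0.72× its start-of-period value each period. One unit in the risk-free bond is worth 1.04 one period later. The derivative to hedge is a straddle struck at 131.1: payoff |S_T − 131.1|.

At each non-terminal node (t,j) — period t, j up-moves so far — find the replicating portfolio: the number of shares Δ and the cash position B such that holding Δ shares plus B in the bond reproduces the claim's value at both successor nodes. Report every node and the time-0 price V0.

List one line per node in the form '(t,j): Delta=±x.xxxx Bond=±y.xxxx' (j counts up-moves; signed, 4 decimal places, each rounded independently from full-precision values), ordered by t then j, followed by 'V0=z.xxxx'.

Under the risk-neutral measure, an up-move has probability p* = (R−d)/(u−d) = 0.4706 and values discount at R = 1.04.
Terminal payoffs: V(4,0)=95.3578, V(4,1)=61.6012, V(4,2)=4.0365, V(4,3)=131.6654, V(4,4)=379.8328
Node (3,0) S=49.6420: V=(p*·61.6012+(1−p*)·95.3578)/1.04=76.4157; Δ=(61.6012−95.3578)/(69.4988−35.7422)=-1.0000; B=V−Δ·S=126.0577
Node (3,1) S=96.5261: V=(p*·4.0365+(1−p*)·61.6012)/1.04=33.1846; Δ=(4.0365−61.6012)/(135.1365−69.4988)=-0.8770; B=V−Δ·S=117.8386
Node (3,2) S=187.6896: V=(p*·131.6654+(1−p*)·4.0365)/1.04=61.6319; Δ=(131.6654−4.0365)/(262.7654−135.1365)=1.0000; B=V−Δ·S=-126.0577
Node (3,3) S=364.9520: V=(p*·379.8328+(1−p*)·131.6654)/1.04=238.8943; Δ=(379.8328−131.6654)/(510.9328−262.7654)=1.0000; B=V−Δ·S=-126.0577
Node (2,0) S=68.9472: V=(p*·33.1846+(1−p*)·76.4157)/1.04=53.9150; Δ=(33.1846−76.4157)/(96.5261−49.6420)=-0.9221; B=V−Δ·S=117.4903
Node (2,1) S=134.0640: V=(p*·61.6319+(1−p*)·33.1846)/1.04=44.7803; Δ=(61.6319−33.1846)/(187.6896−96.5261)=0.3120; B=V−Δ·S=2.9460
Node (2,2) S=260.6800: V=(p*·238.8943+(1−p*)·61.6319)/1.04=139.4707; Δ=(238.8943−61.6319)/(364.9520−187.6896)=1.0000; B=V−Δ·S=-121.2093
Node (1,0) S=95.7600: V=(p*·44.7803+(1−p*)·53.9150)/1.04=47.7080; Δ=(44.7803−53.9150)/(134.0640−68.9472)=-0.1403; B=V−Δ·S=61.1414
Node (1,1) S=186.2000: V=(p*·139.4707+(1−p*)·44.7803)/1.04=85.9043; Δ=(139.4707−44.7803)/(260.6800−134.0640)=0.7479; B=V−Δ·S=-53.3462
Node (0,0) S=133.0000: V=(p*·85.9043+(1−p*)·47.7080)/1.04=63.1565; Δ=(85.9043−47.7080)/(186.2000−95.7600)=0.4223; B=V−Δ·S=6.9855
Each (Δ,B) replicates both successor values, so the strategy is self-financing and V0 is arbitrage-free.

(0,0): Delta=0.4223 Bond=6.9855
(1,0): Delta=-0.1403 Bond=61.1414
(1,1): Delta=0.7479 Bond=-53.3462
(2,0): Delta=-0.9221 Bond=117.4903
(2,1): Delta=0.3120 Bond=2.9460
(2,2): Delta=1.0000 Bond=-121.2093
(3,0): Delta=-1.0000 Bond=126.0577
(3,1): Delta=-0.8770 Bond=117.8386
(3,2): Delta=1.0000 Bond=-126.0577
(3,3): Delta=1.0000 Bond=-126.0577
V0=63.1565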